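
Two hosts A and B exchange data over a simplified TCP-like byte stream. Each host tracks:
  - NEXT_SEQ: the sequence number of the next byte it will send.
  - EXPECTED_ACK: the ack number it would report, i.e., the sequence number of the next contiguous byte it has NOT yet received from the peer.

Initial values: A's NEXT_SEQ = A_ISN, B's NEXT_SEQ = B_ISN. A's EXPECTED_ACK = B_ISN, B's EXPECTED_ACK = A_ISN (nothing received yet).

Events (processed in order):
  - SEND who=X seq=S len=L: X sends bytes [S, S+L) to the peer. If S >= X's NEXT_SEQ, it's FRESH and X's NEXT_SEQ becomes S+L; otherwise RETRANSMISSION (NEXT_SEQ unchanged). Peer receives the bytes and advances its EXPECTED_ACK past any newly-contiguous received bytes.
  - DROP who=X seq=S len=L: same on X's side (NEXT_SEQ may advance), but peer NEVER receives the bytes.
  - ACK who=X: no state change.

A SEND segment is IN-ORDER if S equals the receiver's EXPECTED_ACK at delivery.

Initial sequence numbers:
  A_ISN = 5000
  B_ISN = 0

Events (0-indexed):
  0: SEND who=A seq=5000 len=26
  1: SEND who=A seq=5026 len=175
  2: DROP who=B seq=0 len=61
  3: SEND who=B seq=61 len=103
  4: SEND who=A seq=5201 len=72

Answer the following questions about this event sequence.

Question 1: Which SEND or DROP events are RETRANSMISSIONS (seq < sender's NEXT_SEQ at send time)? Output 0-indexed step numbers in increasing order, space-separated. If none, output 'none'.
Step 0: SEND seq=5000 -> fresh
Step 1: SEND seq=5026 -> fresh
Step 2: DROP seq=0 -> fresh
Step 3: SEND seq=61 -> fresh
Step 4: SEND seq=5201 -> fresh

Answer: none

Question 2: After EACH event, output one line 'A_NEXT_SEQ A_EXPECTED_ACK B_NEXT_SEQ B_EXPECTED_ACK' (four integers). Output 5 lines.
5026 0 0 5026
5201 0 0 5201
5201 0 61 5201
5201 0 164 5201
5273 0 164 5273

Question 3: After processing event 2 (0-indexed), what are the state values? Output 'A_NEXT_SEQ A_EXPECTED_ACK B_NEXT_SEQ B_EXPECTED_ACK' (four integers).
After event 0: A_seq=5026 A_ack=0 B_seq=0 B_ack=5026
After event 1: A_seq=5201 A_ack=0 B_seq=0 B_ack=5201
After event 2: A_seq=5201 A_ack=0 B_seq=61 B_ack=5201

5201 0 61 5201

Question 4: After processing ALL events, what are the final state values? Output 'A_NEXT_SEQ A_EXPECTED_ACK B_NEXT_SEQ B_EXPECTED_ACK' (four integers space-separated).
After event 0: A_seq=5026 A_ack=0 B_seq=0 B_ack=5026
After event 1: A_seq=5201 A_ack=0 B_seq=0 B_ack=5201
After event 2: A_seq=5201 A_ack=0 B_seq=61 B_ack=5201
After event 3: A_seq=5201 A_ack=0 B_seq=164 B_ack=5201
After event 4: A_seq=5273 A_ack=0 B_seq=164 B_ack=5273

Answer: 5273 0 164 5273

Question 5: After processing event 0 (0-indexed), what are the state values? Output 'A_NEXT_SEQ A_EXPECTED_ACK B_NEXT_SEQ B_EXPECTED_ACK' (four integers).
After event 0: A_seq=5026 A_ack=0 B_seq=0 B_ack=5026

5026 0 0 5026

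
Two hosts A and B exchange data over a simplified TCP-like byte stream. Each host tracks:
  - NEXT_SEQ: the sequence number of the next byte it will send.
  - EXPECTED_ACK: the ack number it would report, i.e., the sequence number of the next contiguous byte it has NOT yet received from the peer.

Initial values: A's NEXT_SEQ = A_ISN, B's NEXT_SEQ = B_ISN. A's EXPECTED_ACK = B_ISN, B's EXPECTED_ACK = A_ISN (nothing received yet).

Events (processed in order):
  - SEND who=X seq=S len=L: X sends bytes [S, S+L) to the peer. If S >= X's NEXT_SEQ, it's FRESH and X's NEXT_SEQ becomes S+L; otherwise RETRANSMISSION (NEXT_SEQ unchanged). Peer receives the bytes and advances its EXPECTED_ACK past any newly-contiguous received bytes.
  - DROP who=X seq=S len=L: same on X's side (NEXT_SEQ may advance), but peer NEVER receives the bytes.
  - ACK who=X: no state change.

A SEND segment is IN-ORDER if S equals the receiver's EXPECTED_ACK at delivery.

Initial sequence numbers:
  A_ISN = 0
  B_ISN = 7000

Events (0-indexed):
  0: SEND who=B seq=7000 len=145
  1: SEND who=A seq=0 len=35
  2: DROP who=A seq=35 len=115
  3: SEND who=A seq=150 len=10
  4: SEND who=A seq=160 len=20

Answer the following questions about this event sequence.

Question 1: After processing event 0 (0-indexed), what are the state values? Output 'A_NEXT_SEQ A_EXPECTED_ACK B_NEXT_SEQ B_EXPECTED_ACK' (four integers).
After event 0: A_seq=0 A_ack=7145 B_seq=7145 B_ack=0

0 7145 7145 0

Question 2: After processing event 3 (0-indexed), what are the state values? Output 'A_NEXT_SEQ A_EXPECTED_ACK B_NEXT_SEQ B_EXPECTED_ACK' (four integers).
After event 0: A_seq=0 A_ack=7145 B_seq=7145 B_ack=0
After event 1: A_seq=35 A_ack=7145 B_seq=7145 B_ack=35
After event 2: A_seq=150 A_ack=7145 B_seq=7145 B_ack=35
After event 3: A_seq=160 A_ack=7145 B_seq=7145 B_ack=35

160 7145 7145 35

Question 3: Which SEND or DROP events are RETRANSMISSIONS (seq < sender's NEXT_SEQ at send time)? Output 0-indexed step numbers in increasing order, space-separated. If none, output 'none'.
Step 0: SEND seq=7000 -> fresh
Step 1: SEND seq=0 -> fresh
Step 2: DROP seq=35 -> fresh
Step 3: SEND seq=150 -> fresh
Step 4: SEND seq=160 -> fresh

Answer: none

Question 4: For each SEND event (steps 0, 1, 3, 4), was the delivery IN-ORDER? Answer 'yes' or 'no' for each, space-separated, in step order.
Step 0: SEND seq=7000 -> in-order
Step 1: SEND seq=0 -> in-order
Step 3: SEND seq=150 -> out-of-order
Step 4: SEND seq=160 -> out-of-order

Answer: yes yes no no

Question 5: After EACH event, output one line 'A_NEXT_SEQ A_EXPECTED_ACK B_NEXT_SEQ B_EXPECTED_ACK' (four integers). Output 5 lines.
0 7145 7145 0
35 7145 7145 35
150 7145 7145 35
160 7145 7145 35
180 7145 7145 35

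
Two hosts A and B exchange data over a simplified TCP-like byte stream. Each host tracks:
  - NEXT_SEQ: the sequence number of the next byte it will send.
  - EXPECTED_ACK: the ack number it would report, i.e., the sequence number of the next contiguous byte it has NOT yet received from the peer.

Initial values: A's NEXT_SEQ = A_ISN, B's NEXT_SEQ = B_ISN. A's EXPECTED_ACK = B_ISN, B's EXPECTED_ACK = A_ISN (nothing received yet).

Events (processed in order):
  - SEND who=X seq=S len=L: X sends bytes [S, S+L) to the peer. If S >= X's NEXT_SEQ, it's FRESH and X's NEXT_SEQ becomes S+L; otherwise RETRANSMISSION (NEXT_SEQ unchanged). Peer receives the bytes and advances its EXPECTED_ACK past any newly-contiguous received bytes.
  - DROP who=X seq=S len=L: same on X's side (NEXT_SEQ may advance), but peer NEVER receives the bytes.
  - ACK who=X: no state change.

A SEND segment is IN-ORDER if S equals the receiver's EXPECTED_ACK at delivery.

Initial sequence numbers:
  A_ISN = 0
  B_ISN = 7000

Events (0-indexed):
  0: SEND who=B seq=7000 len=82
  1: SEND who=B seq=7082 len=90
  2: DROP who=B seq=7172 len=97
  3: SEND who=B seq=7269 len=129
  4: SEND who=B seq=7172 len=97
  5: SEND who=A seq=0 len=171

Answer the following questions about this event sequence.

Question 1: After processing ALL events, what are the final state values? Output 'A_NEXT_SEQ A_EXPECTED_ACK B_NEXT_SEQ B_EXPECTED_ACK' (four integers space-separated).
Answer: 171 7398 7398 171

Derivation:
After event 0: A_seq=0 A_ack=7082 B_seq=7082 B_ack=0
After event 1: A_seq=0 A_ack=7172 B_seq=7172 B_ack=0
After event 2: A_seq=0 A_ack=7172 B_seq=7269 B_ack=0
After event 3: A_seq=0 A_ack=7172 B_seq=7398 B_ack=0
After event 4: A_seq=0 A_ack=7398 B_seq=7398 B_ack=0
After event 5: A_seq=171 A_ack=7398 B_seq=7398 B_ack=171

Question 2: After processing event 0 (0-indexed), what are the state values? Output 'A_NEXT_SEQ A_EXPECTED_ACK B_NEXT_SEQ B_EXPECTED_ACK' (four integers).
After event 0: A_seq=0 A_ack=7082 B_seq=7082 B_ack=0

0 7082 7082 0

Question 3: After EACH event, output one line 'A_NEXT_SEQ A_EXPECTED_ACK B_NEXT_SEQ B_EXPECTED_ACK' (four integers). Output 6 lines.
0 7082 7082 0
0 7172 7172 0
0 7172 7269 0
0 7172 7398 0
0 7398 7398 0
171 7398 7398 171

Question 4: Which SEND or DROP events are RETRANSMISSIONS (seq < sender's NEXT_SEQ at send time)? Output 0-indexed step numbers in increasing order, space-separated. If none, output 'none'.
Step 0: SEND seq=7000 -> fresh
Step 1: SEND seq=7082 -> fresh
Step 2: DROP seq=7172 -> fresh
Step 3: SEND seq=7269 -> fresh
Step 4: SEND seq=7172 -> retransmit
Step 5: SEND seq=0 -> fresh

Answer: 4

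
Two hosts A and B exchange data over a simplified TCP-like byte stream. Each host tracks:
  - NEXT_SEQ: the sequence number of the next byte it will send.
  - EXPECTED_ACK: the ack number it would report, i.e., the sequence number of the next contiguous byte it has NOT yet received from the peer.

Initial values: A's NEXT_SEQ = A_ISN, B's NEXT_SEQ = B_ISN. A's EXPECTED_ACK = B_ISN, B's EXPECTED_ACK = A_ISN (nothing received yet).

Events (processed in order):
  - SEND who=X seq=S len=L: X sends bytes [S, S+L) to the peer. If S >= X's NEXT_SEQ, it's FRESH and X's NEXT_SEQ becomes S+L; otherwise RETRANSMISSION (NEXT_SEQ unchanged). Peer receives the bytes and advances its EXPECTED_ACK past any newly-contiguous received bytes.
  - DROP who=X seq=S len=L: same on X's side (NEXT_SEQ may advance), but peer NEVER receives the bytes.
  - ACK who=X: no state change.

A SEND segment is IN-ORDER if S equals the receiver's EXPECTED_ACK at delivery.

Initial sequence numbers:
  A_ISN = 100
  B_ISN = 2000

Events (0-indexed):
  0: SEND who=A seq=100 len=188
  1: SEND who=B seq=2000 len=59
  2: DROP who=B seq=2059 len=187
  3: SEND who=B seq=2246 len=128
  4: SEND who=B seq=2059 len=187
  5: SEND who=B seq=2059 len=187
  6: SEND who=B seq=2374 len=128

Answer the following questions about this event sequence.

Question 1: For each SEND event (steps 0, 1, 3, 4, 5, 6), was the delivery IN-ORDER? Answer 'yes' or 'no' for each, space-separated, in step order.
Answer: yes yes no yes no yes

Derivation:
Step 0: SEND seq=100 -> in-order
Step 1: SEND seq=2000 -> in-order
Step 3: SEND seq=2246 -> out-of-order
Step 4: SEND seq=2059 -> in-order
Step 5: SEND seq=2059 -> out-of-order
Step 6: SEND seq=2374 -> in-order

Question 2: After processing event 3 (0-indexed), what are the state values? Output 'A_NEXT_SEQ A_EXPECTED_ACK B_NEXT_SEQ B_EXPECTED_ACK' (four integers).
After event 0: A_seq=288 A_ack=2000 B_seq=2000 B_ack=288
After event 1: A_seq=288 A_ack=2059 B_seq=2059 B_ack=288
After event 2: A_seq=288 A_ack=2059 B_seq=2246 B_ack=288
After event 3: A_seq=288 A_ack=2059 B_seq=2374 B_ack=288

288 2059 2374 288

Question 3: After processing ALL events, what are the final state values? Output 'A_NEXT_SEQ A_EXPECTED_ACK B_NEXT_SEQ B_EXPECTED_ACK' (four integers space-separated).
After event 0: A_seq=288 A_ack=2000 B_seq=2000 B_ack=288
After event 1: A_seq=288 A_ack=2059 B_seq=2059 B_ack=288
After event 2: A_seq=288 A_ack=2059 B_seq=2246 B_ack=288
After event 3: A_seq=288 A_ack=2059 B_seq=2374 B_ack=288
After event 4: A_seq=288 A_ack=2374 B_seq=2374 B_ack=288
After event 5: A_seq=288 A_ack=2374 B_seq=2374 B_ack=288
After event 6: A_seq=288 A_ack=2502 B_seq=2502 B_ack=288

Answer: 288 2502 2502 288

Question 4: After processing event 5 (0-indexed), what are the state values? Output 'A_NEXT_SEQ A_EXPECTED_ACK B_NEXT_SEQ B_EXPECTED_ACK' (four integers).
After event 0: A_seq=288 A_ack=2000 B_seq=2000 B_ack=288
After event 1: A_seq=288 A_ack=2059 B_seq=2059 B_ack=288
After event 2: A_seq=288 A_ack=2059 B_seq=2246 B_ack=288
After event 3: A_seq=288 A_ack=2059 B_seq=2374 B_ack=288
After event 4: A_seq=288 A_ack=2374 B_seq=2374 B_ack=288
After event 5: A_seq=288 A_ack=2374 B_seq=2374 B_ack=288

288 2374 2374 288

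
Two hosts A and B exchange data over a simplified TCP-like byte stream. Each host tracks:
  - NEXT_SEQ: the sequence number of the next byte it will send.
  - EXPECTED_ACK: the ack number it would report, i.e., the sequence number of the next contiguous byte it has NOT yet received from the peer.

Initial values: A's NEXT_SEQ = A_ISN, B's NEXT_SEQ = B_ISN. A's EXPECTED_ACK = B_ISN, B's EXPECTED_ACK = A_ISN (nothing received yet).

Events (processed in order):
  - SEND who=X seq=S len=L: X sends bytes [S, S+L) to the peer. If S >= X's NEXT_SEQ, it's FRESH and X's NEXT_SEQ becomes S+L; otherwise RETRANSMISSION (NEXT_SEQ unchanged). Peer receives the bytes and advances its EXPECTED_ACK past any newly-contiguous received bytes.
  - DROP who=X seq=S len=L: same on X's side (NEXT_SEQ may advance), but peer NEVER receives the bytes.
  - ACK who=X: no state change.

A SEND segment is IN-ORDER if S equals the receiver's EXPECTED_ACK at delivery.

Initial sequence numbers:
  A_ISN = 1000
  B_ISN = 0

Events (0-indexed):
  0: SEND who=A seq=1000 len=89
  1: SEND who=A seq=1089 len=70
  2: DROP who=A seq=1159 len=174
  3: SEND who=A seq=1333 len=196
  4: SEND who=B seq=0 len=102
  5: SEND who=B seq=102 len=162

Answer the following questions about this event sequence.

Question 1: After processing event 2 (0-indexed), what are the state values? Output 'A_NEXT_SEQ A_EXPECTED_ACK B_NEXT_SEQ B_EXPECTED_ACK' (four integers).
After event 0: A_seq=1089 A_ack=0 B_seq=0 B_ack=1089
After event 1: A_seq=1159 A_ack=0 B_seq=0 B_ack=1159
After event 2: A_seq=1333 A_ack=0 B_seq=0 B_ack=1159

1333 0 0 1159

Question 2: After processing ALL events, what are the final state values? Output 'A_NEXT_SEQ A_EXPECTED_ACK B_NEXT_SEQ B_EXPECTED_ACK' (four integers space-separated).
After event 0: A_seq=1089 A_ack=0 B_seq=0 B_ack=1089
After event 1: A_seq=1159 A_ack=0 B_seq=0 B_ack=1159
After event 2: A_seq=1333 A_ack=0 B_seq=0 B_ack=1159
After event 3: A_seq=1529 A_ack=0 B_seq=0 B_ack=1159
After event 4: A_seq=1529 A_ack=102 B_seq=102 B_ack=1159
After event 5: A_seq=1529 A_ack=264 B_seq=264 B_ack=1159

Answer: 1529 264 264 1159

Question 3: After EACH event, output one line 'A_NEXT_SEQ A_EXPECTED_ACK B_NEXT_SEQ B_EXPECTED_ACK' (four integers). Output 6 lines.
1089 0 0 1089
1159 0 0 1159
1333 0 0 1159
1529 0 0 1159
1529 102 102 1159
1529 264 264 1159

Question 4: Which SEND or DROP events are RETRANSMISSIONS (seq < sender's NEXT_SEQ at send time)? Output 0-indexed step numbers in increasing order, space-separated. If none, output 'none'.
Answer: none

Derivation:
Step 0: SEND seq=1000 -> fresh
Step 1: SEND seq=1089 -> fresh
Step 2: DROP seq=1159 -> fresh
Step 3: SEND seq=1333 -> fresh
Step 4: SEND seq=0 -> fresh
Step 5: SEND seq=102 -> fresh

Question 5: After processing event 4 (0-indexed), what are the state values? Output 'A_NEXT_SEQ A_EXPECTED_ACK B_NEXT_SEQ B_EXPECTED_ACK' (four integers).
After event 0: A_seq=1089 A_ack=0 B_seq=0 B_ack=1089
After event 1: A_seq=1159 A_ack=0 B_seq=0 B_ack=1159
After event 2: A_seq=1333 A_ack=0 B_seq=0 B_ack=1159
After event 3: A_seq=1529 A_ack=0 B_seq=0 B_ack=1159
After event 4: A_seq=1529 A_ack=102 B_seq=102 B_ack=1159

1529 102 102 1159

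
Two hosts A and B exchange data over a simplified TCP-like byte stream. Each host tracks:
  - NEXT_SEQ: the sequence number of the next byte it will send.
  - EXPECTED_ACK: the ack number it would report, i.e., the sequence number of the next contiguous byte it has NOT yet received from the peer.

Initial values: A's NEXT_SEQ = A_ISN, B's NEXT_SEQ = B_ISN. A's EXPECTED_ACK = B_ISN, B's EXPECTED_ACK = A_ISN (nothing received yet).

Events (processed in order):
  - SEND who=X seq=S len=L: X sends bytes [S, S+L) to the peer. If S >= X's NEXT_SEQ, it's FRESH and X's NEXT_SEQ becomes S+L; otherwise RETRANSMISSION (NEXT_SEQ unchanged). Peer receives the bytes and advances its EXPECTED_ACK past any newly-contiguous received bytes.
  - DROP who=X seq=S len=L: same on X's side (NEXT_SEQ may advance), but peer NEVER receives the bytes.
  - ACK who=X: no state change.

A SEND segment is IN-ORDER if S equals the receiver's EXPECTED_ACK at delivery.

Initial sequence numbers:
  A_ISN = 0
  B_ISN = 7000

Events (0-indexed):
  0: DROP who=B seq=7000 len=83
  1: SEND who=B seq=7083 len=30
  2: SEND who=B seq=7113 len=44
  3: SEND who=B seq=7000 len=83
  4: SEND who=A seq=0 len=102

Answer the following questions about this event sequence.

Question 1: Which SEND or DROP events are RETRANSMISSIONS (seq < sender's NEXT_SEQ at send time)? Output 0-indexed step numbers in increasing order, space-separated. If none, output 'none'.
Step 0: DROP seq=7000 -> fresh
Step 1: SEND seq=7083 -> fresh
Step 2: SEND seq=7113 -> fresh
Step 3: SEND seq=7000 -> retransmit
Step 4: SEND seq=0 -> fresh

Answer: 3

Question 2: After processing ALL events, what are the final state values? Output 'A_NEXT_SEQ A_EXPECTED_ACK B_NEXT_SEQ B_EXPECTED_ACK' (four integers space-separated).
Answer: 102 7157 7157 102

Derivation:
After event 0: A_seq=0 A_ack=7000 B_seq=7083 B_ack=0
After event 1: A_seq=0 A_ack=7000 B_seq=7113 B_ack=0
After event 2: A_seq=0 A_ack=7000 B_seq=7157 B_ack=0
After event 3: A_seq=0 A_ack=7157 B_seq=7157 B_ack=0
After event 4: A_seq=102 A_ack=7157 B_seq=7157 B_ack=102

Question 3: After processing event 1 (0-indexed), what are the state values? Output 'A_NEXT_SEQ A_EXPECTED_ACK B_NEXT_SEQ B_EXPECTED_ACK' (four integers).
After event 0: A_seq=0 A_ack=7000 B_seq=7083 B_ack=0
After event 1: A_seq=0 A_ack=7000 B_seq=7113 B_ack=0

0 7000 7113 0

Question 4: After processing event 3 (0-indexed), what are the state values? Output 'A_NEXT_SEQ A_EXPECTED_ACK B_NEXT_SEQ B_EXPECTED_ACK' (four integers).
After event 0: A_seq=0 A_ack=7000 B_seq=7083 B_ack=0
After event 1: A_seq=0 A_ack=7000 B_seq=7113 B_ack=0
After event 2: A_seq=0 A_ack=7000 B_seq=7157 B_ack=0
After event 3: A_seq=0 A_ack=7157 B_seq=7157 B_ack=0

0 7157 7157 0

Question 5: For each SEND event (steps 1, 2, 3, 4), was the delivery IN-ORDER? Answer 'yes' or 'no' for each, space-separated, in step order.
Step 1: SEND seq=7083 -> out-of-order
Step 2: SEND seq=7113 -> out-of-order
Step 3: SEND seq=7000 -> in-order
Step 4: SEND seq=0 -> in-order

Answer: no no yes yes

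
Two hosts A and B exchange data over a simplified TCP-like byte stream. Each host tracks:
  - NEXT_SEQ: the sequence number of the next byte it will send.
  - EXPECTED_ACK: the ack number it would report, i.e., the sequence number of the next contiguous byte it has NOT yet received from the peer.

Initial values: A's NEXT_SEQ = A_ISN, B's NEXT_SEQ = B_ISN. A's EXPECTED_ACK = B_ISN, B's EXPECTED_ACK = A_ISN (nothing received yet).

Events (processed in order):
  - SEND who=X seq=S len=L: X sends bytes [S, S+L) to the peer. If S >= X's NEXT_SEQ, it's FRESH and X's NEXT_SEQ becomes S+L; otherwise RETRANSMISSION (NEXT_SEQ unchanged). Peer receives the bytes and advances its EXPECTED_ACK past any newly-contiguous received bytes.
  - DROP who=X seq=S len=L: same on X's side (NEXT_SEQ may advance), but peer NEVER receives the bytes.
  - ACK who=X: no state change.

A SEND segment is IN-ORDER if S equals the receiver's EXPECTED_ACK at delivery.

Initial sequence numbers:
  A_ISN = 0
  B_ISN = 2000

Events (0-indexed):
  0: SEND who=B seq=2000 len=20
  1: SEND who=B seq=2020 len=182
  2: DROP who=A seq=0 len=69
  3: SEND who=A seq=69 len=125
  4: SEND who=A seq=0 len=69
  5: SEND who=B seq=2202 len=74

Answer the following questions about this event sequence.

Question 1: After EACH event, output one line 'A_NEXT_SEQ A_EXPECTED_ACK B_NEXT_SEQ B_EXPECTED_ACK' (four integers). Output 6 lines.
0 2020 2020 0
0 2202 2202 0
69 2202 2202 0
194 2202 2202 0
194 2202 2202 194
194 2276 2276 194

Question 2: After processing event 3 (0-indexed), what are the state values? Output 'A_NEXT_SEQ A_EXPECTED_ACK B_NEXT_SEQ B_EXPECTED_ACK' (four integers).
After event 0: A_seq=0 A_ack=2020 B_seq=2020 B_ack=0
After event 1: A_seq=0 A_ack=2202 B_seq=2202 B_ack=0
After event 2: A_seq=69 A_ack=2202 B_seq=2202 B_ack=0
After event 3: A_seq=194 A_ack=2202 B_seq=2202 B_ack=0

194 2202 2202 0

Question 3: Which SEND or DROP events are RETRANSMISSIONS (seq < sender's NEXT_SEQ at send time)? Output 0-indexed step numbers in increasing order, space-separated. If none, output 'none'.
Answer: 4

Derivation:
Step 0: SEND seq=2000 -> fresh
Step 1: SEND seq=2020 -> fresh
Step 2: DROP seq=0 -> fresh
Step 3: SEND seq=69 -> fresh
Step 4: SEND seq=0 -> retransmit
Step 5: SEND seq=2202 -> fresh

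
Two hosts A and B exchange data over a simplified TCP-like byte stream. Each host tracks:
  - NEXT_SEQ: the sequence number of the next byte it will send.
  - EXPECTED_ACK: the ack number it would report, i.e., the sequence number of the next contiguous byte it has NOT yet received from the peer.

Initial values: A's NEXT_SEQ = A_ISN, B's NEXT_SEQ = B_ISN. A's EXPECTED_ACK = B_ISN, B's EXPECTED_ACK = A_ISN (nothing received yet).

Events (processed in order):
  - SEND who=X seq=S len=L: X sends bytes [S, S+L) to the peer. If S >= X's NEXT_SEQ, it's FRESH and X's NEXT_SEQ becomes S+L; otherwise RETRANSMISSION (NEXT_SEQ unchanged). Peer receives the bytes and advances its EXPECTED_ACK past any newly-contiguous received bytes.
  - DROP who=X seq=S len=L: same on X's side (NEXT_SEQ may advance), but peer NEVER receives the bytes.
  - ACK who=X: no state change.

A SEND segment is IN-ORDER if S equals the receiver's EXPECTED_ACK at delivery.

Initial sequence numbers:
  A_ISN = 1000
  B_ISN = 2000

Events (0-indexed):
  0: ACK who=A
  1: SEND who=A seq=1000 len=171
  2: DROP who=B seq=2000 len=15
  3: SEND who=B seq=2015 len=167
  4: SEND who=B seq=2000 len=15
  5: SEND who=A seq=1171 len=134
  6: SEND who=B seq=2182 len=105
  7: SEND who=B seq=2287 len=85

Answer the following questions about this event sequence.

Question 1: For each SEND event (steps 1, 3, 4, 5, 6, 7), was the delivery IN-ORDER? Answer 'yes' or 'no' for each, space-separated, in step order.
Answer: yes no yes yes yes yes

Derivation:
Step 1: SEND seq=1000 -> in-order
Step 3: SEND seq=2015 -> out-of-order
Step 4: SEND seq=2000 -> in-order
Step 5: SEND seq=1171 -> in-order
Step 6: SEND seq=2182 -> in-order
Step 7: SEND seq=2287 -> in-order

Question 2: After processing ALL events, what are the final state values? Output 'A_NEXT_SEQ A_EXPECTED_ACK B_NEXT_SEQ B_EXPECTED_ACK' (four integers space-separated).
Answer: 1305 2372 2372 1305

Derivation:
After event 0: A_seq=1000 A_ack=2000 B_seq=2000 B_ack=1000
After event 1: A_seq=1171 A_ack=2000 B_seq=2000 B_ack=1171
After event 2: A_seq=1171 A_ack=2000 B_seq=2015 B_ack=1171
After event 3: A_seq=1171 A_ack=2000 B_seq=2182 B_ack=1171
After event 4: A_seq=1171 A_ack=2182 B_seq=2182 B_ack=1171
After event 5: A_seq=1305 A_ack=2182 B_seq=2182 B_ack=1305
After event 6: A_seq=1305 A_ack=2287 B_seq=2287 B_ack=1305
After event 7: A_seq=1305 A_ack=2372 B_seq=2372 B_ack=1305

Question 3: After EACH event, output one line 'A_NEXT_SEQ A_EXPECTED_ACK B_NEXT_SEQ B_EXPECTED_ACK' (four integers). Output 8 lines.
1000 2000 2000 1000
1171 2000 2000 1171
1171 2000 2015 1171
1171 2000 2182 1171
1171 2182 2182 1171
1305 2182 2182 1305
1305 2287 2287 1305
1305 2372 2372 1305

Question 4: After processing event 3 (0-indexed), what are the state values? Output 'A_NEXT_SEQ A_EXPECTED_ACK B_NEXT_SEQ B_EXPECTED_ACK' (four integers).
After event 0: A_seq=1000 A_ack=2000 B_seq=2000 B_ack=1000
After event 1: A_seq=1171 A_ack=2000 B_seq=2000 B_ack=1171
After event 2: A_seq=1171 A_ack=2000 B_seq=2015 B_ack=1171
After event 3: A_seq=1171 A_ack=2000 B_seq=2182 B_ack=1171

1171 2000 2182 1171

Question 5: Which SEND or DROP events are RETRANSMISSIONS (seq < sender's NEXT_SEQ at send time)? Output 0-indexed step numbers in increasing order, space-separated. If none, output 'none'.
Step 1: SEND seq=1000 -> fresh
Step 2: DROP seq=2000 -> fresh
Step 3: SEND seq=2015 -> fresh
Step 4: SEND seq=2000 -> retransmit
Step 5: SEND seq=1171 -> fresh
Step 6: SEND seq=2182 -> fresh
Step 7: SEND seq=2287 -> fresh

Answer: 4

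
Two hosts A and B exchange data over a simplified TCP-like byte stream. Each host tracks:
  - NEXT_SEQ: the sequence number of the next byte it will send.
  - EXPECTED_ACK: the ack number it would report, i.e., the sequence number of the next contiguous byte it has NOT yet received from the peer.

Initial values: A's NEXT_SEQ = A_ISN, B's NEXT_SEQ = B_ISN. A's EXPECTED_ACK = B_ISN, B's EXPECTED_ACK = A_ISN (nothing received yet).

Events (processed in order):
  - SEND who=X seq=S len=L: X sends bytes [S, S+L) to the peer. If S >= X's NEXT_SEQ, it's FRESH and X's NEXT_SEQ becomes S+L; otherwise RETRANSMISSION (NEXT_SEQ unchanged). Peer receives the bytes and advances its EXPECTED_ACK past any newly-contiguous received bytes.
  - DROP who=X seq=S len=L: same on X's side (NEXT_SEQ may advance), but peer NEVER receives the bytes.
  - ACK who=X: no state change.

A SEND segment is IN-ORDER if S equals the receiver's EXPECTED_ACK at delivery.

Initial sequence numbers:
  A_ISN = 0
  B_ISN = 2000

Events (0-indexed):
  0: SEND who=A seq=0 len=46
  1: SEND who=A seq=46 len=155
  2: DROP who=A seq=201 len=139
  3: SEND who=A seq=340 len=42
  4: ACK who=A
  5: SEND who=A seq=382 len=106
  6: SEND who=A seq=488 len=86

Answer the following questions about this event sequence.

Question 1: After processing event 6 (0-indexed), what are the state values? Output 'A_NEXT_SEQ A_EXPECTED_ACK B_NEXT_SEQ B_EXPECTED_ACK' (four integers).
After event 0: A_seq=46 A_ack=2000 B_seq=2000 B_ack=46
After event 1: A_seq=201 A_ack=2000 B_seq=2000 B_ack=201
After event 2: A_seq=340 A_ack=2000 B_seq=2000 B_ack=201
After event 3: A_seq=382 A_ack=2000 B_seq=2000 B_ack=201
After event 4: A_seq=382 A_ack=2000 B_seq=2000 B_ack=201
After event 5: A_seq=488 A_ack=2000 B_seq=2000 B_ack=201
After event 6: A_seq=574 A_ack=2000 B_seq=2000 B_ack=201

574 2000 2000 201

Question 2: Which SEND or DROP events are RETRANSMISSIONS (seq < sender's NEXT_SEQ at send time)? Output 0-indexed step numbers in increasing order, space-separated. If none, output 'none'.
Step 0: SEND seq=0 -> fresh
Step 1: SEND seq=46 -> fresh
Step 2: DROP seq=201 -> fresh
Step 3: SEND seq=340 -> fresh
Step 5: SEND seq=382 -> fresh
Step 6: SEND seq=488 -> fresh

Answer: none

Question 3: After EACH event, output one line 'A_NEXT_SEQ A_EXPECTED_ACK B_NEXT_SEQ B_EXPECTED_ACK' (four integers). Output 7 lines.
46 2000 2000 46
201 2000 2000 201
340 2000 2000 201
382 2000 2000 201
382 2000 2000 201
488 2000 2000 201
574 2000 2000 201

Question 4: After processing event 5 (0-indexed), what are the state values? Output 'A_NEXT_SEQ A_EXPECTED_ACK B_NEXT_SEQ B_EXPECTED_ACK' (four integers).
After event 0: A_seq=46 A_ack=2000 B_seq=2000 B_ack=46
After event 1: A_seq=201 A_ack=2000 B_seq=2000 B_ack=201
After event 2: A_seq=340 A_ack=2000 B_seq=2000 B_ack=201
After event 3: A_seq=382 A_ack=2000 B_seq=2000 B_ack=201
After event 4: A_seq=382 A_ack=2000 B_seq=2000 B_ack=201
After event 5: A_seq=488 A_ack=2000 B_seq=2000 B_ack=201

488 2000 2000 201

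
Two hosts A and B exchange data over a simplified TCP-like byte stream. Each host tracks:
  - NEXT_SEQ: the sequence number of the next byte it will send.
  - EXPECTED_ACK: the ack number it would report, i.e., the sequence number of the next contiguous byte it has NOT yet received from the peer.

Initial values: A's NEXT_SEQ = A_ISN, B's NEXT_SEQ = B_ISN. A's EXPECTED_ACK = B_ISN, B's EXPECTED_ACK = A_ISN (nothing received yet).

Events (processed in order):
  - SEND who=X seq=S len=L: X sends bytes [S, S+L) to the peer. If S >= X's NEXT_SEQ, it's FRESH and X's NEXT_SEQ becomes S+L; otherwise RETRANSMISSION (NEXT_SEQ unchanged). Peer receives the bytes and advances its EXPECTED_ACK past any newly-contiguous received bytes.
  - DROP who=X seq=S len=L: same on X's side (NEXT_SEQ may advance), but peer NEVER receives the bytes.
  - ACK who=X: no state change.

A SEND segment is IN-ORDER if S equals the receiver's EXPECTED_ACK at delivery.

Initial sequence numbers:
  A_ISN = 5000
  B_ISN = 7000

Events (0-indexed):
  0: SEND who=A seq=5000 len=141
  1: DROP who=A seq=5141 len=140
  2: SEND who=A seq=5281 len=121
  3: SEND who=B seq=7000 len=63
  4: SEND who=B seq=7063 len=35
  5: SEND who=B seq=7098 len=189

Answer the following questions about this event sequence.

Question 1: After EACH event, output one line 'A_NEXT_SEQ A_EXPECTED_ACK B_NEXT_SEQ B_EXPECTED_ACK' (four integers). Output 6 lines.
5141 7000 7000 5141
5281 7000 7000 5141
5402 7000 7000 5141
5402 7063 7063 5141
5402 7098 7098 5141
5402 7287 7287 5141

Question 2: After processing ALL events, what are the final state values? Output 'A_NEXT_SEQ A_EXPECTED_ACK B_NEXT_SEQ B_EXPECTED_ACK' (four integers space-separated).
Answer: 5402 7287 7287 5141

Derivation:
After event 0: A_seq=5141 A_ack=7000 B_seq=7000 B_ack=5141
After event 1: A_seq=5281 A_ack=7000 B_seq=7000 B_ack=5141
After event 2: A_seq=5402 A_ack=7000 B_seq=7000 B_ack=5141
After event 3: A_seq=5402 A_ack=7063 B_seq=7063 B_ack=5141
After event 4: A_seq=5402 A_ack=7098 B_seq=7098 B_ack=5141
After event 5: A_seq=5402 A_ack=7287 B_seq=7287 B_ack=5141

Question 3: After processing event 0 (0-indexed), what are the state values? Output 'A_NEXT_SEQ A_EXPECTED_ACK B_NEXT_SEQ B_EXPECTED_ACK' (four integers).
After event 0: A_seq=5141 A_ack=7000 B_seq=7000 B_ack=5141

5141 7000 7000 5141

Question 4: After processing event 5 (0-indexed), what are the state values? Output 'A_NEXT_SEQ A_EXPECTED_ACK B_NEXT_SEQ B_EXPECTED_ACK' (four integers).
After event 0: A_seq=5141 A_ack=7000 B_seq=7000 B_ack=5141
After event 1: A_seq=5281 A_ack=7000 B_seq=7000 B_ack=5141
After event 2: A_seq=5402 A_ack=7000 B_seq=7000 B_ack=5141
After event 3: A_seq=5402 A_ack=7063 B_seq=7063 B_ack=5141
After event 4: A_seq=5402 A_ack=7098 B_seq=7098 B_ack=5141
After event 5: A_seq=5402 A_ack=7287 B_seq=7287 B_ack=5141

5402 7287 7287 5141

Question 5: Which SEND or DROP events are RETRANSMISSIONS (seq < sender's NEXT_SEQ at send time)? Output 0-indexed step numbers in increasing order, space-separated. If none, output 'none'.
Answer: none

Derivation:
Step 0: SEND seq=5000 -> fresh
Step 1: DROP seq=5141 -> fresh
Step 2: SEND seq=5281 -> fresh
Step 3: SEND seq=7000 -> fresh
Step 4: SEND seq=7063 -> fresh
Step 5: SEND seq=7098 -> fresh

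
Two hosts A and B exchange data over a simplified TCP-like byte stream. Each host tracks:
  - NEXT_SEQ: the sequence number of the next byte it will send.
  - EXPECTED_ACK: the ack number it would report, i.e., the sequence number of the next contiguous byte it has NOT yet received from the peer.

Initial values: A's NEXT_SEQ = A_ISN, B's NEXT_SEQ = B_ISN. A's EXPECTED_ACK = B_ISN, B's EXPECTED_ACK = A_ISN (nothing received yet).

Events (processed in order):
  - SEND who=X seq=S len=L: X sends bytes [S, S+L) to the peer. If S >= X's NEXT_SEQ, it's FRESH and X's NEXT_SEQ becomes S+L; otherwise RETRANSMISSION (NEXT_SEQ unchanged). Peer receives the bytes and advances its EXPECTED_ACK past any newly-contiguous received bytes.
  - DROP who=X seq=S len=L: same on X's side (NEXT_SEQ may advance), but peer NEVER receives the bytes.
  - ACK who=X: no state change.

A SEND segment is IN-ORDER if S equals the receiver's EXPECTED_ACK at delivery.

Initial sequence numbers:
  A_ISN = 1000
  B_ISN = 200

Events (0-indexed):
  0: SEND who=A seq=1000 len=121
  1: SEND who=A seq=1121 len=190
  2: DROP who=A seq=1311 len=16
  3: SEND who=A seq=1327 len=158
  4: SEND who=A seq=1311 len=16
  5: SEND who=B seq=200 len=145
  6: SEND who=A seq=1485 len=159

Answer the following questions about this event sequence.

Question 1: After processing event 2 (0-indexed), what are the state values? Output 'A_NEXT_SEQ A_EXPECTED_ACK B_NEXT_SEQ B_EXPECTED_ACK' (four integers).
After event 0: A_seq=1121 A_ack=200 B_seq=200 B_ack=1121
After event 1: A_seq=1311 A_ack=200 B_seq=200 B_ack=1311
After event 2: A_seq=1327 A_ack=200 B_seq=200 B_ack=1311

1327 200 200 1311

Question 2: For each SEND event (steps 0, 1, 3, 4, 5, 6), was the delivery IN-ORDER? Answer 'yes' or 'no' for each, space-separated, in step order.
Answer: yes yes no yes yes yes

Derivation:
Step 0: SEND seq=1000 -> in-order
Step 1: SEND seq=1121 -> in-order
Step 3: SEND seq=1327 -> out-of-order
Step 4: SEND seq=1311 -> in-order
Step 5: SEND seq=200 -> in-order
Step 6: SEND seq=1485 -> in-order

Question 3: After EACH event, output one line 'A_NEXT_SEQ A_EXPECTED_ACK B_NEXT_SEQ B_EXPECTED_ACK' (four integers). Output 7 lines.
1121 200 200 1121
1311 200 200 1311
1327 200 200 1311
1485 200 200 1311
1485 200 200 1485
1485 345 345 1485
1644 345 345 1644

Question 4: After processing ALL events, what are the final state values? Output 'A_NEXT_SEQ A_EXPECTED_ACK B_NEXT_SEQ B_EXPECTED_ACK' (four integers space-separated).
After event 0: A_seq=1121 A_ack=200 B_seq=200 B_ack=1121
After event 1: A_seq=1311 A_ack=200 B_seq=200 B_ack=1311
After event 2: A_seq=1327 A_ack=200 B_seq=200 B_ack=1311
After event 3: A_seq=1485 A_ack=200 B_seq=200 B_ack=1311
After event 4: A_seq=1485 A_ack=200 B_seq=200 B_ack=1485
After event 5: A_seq=1485 A_ack=345 B_seq=345 B_ack=1485
After event 6: A_seq=1644 A_ack=345 B_seq=345 B_ack=1644

Answer: 1644 345 345 1644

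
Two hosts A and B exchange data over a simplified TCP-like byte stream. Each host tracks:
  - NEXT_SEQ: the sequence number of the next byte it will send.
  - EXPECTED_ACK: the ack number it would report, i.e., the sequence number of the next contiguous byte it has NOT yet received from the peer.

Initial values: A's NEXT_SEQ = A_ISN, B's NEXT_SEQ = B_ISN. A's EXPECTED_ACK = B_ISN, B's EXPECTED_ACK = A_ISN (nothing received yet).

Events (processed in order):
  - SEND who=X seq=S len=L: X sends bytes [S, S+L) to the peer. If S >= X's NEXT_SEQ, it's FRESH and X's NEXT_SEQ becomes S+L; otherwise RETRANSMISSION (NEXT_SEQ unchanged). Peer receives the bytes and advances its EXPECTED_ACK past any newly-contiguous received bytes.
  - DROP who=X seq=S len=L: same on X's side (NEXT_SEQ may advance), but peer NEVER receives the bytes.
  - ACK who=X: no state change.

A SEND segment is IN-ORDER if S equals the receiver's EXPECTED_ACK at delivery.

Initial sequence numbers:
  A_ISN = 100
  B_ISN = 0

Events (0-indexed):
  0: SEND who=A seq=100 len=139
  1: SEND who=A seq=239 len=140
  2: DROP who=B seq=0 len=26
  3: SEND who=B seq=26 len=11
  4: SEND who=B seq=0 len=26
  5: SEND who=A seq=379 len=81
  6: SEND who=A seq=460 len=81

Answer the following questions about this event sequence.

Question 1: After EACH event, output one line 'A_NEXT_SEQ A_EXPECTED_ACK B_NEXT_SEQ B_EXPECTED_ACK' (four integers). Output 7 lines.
239 0 0 239
379 0 0 379
379 0 26 379
379 0 37 379
379 37 37 379
460 37 37 460
541 37 37 541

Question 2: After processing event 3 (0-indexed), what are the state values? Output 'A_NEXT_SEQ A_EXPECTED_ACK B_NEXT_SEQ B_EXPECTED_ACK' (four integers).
After event 0: A_seq=239 A_ack=0 B_seq=0 B_ack=239
After event 1: A_seq=379 A_ack=0 B_seq=0 B_ack=379
After event 2: A_seq=379 A_ack=0 B_seq=26 B_ack=379
After event 3: A_seq=379 A_ack=0 B_seq=37 B_ack=379

379 0 37 379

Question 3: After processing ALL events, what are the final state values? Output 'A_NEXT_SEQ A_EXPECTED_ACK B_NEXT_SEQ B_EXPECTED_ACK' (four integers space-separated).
After event 0: A_seq=239 A_ack=0 B_seq=0 B_ack=239
After event 1: A_seq=379 A_ack=0 B_seq=0 B_ack=379
After event 2: A_seq=379 A_ack=0 B_seq=26 B_ack=379
After event 3: A_seq=379 A_ack=0 B_seq=37 B_ack=379
After event 4: A_seq=379 A_ack=37 B_seq=37 B_ack=379
After event 5: A_seq=460 A_ack=37 B_seq=37 B_ack=460
After event 6: A_seq=541 A_ack=37 B_seq=37 B_ack=541

Answer: 541 37 37 541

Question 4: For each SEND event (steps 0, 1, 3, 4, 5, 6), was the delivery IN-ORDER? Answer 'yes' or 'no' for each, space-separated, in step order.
Step 0: SEND seq=100 -> in-order
Step 1: SEND seq=239 -> in-order
Step 3: SEND seq=26 -> out-of-order
Step 4: SEND seq=0 -> in-order
Step 5: SEND seq=379 -> in-order
Step 6: SEND seq=460 -> in-order

Answer: yes yes no yes yes yes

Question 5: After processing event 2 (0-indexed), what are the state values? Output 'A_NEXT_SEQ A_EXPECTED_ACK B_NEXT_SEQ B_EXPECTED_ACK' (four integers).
After event 0: A_seq=239 A_ack=0 B_seq=0 B_ack=239
After event 1: A_seq=379 A_ack=0 B_seq=0 B_ack=379
After event 2: A_seq=379 A_ack=0 B_seq=26 B_ack=379

379 0 26 379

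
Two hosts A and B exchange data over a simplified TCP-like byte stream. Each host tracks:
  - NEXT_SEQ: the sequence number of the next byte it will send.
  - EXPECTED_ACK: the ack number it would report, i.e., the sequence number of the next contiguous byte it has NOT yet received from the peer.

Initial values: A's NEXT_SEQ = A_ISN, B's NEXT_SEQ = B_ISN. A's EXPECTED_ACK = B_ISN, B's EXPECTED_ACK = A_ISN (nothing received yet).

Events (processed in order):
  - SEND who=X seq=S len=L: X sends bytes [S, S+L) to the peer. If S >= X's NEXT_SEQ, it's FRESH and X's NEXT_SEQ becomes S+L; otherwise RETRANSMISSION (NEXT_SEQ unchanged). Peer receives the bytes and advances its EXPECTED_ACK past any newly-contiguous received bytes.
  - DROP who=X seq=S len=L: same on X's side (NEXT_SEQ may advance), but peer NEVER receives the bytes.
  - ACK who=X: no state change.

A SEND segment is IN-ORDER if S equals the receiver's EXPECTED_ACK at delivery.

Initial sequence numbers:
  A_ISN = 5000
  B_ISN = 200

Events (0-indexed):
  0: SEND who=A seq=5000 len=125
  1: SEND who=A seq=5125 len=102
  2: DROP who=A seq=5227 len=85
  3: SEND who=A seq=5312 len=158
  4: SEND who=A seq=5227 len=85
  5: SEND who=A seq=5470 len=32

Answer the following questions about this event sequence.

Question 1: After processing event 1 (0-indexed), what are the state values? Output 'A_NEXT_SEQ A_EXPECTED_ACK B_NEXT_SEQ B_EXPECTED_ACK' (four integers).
After event 0: A_seq=5125 A_ack=200 B_seq=200 B_ack=5125
After event 1: A_seq=5227 A_ack=200 B_seq=200 B_ack=5227

5227 200 200 5227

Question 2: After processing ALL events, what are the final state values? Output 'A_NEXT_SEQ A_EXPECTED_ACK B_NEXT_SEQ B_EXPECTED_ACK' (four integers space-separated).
After event 0: A_seq=5125 A_ack=200 B_seq=200 B_ack=5125
After event 1: A_seq=5227 A_ack=200 B_seq=200 B_ack=5227
After event 2: A_seq=5312 A_ack=200 B_seq=200 B_ack=5227
After event 3: A_seq=5470 A_ack=200 B_seq=200 B_ack=5227
After event 4: A_seq=5470 A_ack=200 B_seq=200 B_ack=5470
After event 5: A_seq=5502 A_ack=200 B_seq=200 B_ack=5502

Answer: 5502 200 200 5502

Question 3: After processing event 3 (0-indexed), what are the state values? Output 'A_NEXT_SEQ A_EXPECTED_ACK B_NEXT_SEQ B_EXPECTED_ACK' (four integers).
After event 0: A_seq=5125 A_ack=200 B_seq=200 B_ack=5125
After event 1: A_seq=5227 A_ack=200 B_seq=200 B_ack=5227
After event 2: A_seq=5312 A_ack=200 B_seq=200 B_ack=5227
After event 3: A_seq=5470 A_ack=200 B_seq=200 B_ack=5227

5470 200 200 5227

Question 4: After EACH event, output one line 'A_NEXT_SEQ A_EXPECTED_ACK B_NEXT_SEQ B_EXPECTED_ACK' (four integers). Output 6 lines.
5125 200 200 5125
5227 200 200 5227
5312 200 200 5227
5470 200 200 5227
5470 200 200 5470
5502 200 200 5502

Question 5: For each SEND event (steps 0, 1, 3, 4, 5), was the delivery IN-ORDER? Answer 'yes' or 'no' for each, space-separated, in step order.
Step 0: SEND seq=5000 -> in-order
Step 1: SEND seq=5125 -> in-order
Step 3: SEND seq=5312 -> out-of-order
Step 4: SEND seq=5227 -> in-order
Step 5: SEND seq=5470 -> in-order

Answer: yes yes no yes yes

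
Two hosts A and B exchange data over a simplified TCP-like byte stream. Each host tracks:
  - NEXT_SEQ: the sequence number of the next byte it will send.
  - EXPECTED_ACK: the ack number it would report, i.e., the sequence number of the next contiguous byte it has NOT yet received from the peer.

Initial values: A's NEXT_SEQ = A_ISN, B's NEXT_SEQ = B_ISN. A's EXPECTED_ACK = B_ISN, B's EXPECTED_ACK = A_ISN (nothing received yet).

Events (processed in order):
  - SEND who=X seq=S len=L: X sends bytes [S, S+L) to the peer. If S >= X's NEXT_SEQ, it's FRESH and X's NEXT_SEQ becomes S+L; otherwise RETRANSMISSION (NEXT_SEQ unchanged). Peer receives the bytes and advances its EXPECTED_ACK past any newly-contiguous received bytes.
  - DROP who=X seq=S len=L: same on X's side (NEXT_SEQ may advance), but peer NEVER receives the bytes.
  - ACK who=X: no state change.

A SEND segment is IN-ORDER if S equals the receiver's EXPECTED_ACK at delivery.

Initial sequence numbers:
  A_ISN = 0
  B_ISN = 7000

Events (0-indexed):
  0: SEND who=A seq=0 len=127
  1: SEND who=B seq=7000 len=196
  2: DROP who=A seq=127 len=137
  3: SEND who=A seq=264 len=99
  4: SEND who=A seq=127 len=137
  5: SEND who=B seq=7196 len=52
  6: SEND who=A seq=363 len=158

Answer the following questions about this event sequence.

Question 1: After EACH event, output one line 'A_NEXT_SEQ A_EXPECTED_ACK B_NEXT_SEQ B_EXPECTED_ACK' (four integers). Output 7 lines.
127 7000 7000 127
127 7196 7196 127
264 7196 7196 127
363 7196 7196 127
363 7196 7196 363
363 7248 7248 363
521 7248 7248 521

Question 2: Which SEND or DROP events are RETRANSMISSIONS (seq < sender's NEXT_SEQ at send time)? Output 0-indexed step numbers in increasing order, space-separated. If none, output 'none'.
Step 0: SEND seq=0 -> fresh
Step 1: SEND seq=7000 -> fresh
Step 2: DROP seq=127 -> fresh
Step 3: SEND seq=264 -> fresh
Step 4: SEND seq=127 -> retransmit
Step 5: SEND seq=7196 -> fresh
Step 6: SEND seq=363 -> fresh

Answer: 4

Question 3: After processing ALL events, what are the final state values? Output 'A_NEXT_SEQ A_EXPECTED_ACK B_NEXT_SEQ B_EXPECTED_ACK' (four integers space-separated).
Answer: 521 7248 7248 521

Derivation:
After event 0: A_seq=127 A_ack=7000 B_seq=7000 B_ack=127
After event 1: A_seq=127 A_ack=7196 B_seq=7196 B_ack=127
After event 2: A_seq=264 A_ack=7196 B_seq=7196 B_ack=127
After event 3: A_seq=363 A_ack=7196 B_seq=7196 B_ack=127
After event 4: A_seq=363 A_ack=7196 B_seq=7196 B_ack=363
After event 5: A_seq=363 A_ack=7248 B_seq=7248 B_ack=363
After event 6: A_seq=521 A_ack=7248 B_seq=7248 B_ack=521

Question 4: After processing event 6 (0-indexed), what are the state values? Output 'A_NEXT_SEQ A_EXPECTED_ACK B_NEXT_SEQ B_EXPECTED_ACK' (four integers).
After event 0: A_seq=127 A_ack=7000 B_seq=7000 B_ack=127
After event 1: A_seq=127 A_ack=7196 B_seq=7196 B_ack=127
After event 2: A_seq=264 A_ack=7196 B_seq=7196 B_ack=127
After event 3: A_seq=363 A_ack=7196 B_seq=7196 B_ack=127
After event 4: A_seq=363 A_ack=7196 B_seq=7196 B_ack=363
After event 5: A_seq=363 A_ack=7248 B_seq=7248 B_ack=363
After event 6: A_seq=521 A_ack=7248 B_seq=7248 B_ack=521

521 7248 7248 521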